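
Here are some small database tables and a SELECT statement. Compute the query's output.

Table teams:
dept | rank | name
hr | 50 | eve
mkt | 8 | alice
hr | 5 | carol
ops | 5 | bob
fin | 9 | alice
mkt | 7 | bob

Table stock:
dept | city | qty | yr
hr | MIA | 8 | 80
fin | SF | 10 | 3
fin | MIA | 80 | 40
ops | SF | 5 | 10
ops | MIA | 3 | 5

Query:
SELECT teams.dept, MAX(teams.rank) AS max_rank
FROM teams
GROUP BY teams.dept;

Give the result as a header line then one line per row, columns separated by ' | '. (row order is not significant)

After GROUP BY (4 rows):
teams.dept | max_rank
hr | 50
mkt | 8
ops | 5
fin | 9

== RESULT ==
teams.dept | max_rank
hr | 50
mkt | 8
ops | 5
fin | 9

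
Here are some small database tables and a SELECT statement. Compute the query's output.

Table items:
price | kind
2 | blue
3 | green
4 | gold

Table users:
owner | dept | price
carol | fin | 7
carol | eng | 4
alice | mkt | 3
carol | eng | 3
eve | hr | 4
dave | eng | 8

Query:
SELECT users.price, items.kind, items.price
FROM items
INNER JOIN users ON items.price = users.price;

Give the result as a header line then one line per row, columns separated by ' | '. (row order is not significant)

After JOIN users (4 rows):
items.price | items.kind | users.owner | users.dept | users.price
3 | green | alice | mkt | 3
3 | green | carol | eng | 3
4 | gold | carol | eng | 4
4 | gold | eve | hr | 4
After SELECT (4 rows):
users.price | items.kind | items.price
3 | green | 3
3 | green | 3
4 | gold | 4
4 | gold | 4

== RESULT ==
users.price | items.kind | items.price
3 | green | 3
3 | green | 3
4 | gold | 4
4 | gold | 4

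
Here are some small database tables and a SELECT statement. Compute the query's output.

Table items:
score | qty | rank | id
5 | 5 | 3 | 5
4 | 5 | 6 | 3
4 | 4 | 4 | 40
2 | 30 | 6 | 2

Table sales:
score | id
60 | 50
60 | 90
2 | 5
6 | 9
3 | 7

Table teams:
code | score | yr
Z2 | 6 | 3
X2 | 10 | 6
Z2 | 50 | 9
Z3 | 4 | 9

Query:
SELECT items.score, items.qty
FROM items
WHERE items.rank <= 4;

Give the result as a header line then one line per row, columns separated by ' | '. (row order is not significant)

After WHERE (2 rows):
items.score | items.qty | items.rank | items.id
5 | 5 | 3 | 5
4 | 4 | 4 | 40
After SELECT (2 rows):
items.score | items.qty
5 | 5
4 | 4

== RESULT ==
items.score | items.qty
5 | 5
4 | 4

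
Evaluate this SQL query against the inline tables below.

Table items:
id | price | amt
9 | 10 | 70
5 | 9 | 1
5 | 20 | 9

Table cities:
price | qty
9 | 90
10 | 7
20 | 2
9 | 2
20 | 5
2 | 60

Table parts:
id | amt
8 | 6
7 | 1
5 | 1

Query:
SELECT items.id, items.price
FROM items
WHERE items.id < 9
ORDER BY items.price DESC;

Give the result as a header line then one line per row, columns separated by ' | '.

== RESULT ==
items.id | items.price
5 | 20
5 | 9

Derivation:
After WHERE (2 rows):
items.id | items.price | items.amt
5 | 9 | 1
5 | 20 | 9
After SELECT (2 rows):
items.id | items.price
5 | 9
5 | 20
After ORDER BY (2 rows):
items.id | items.price
5 | 20
5 | 9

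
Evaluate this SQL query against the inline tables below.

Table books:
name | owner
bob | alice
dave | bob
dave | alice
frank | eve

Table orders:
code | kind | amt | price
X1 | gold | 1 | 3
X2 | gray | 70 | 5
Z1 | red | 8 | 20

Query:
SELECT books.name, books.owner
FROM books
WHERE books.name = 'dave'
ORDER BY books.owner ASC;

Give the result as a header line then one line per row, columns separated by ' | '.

== RESULT ==
books.name | books.owner
dave | alice
dave | bob

Derivation:
After WHERE (2 rows):
books.name | books.owner
dave | bob
dave | alice
After SELECT (2 rows):
books.name | books.owner
dave | bob
dave | alice
After ORDER BY (2 rows):
books.name | books.owner
dave | alice
dave | bob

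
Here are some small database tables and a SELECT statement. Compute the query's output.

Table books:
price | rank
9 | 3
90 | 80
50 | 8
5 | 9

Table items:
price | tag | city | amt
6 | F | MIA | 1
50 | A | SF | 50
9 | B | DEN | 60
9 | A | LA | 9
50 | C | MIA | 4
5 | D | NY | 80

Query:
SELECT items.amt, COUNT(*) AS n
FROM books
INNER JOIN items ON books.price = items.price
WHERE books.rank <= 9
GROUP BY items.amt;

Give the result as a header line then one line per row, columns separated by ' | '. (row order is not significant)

== RESULT ==
items.amt | n
60 | 1
9 | 1
50 | 1
4 | 1
80 | 1

Derivation:
After JOIN items (5 rows):
books.price | books.rank | items.price | items.tag | items.city | items.amt
9 | 3 | 9 | B | DEN | 60
9 | 3 | 9 | A | LA | 9
50 | 8 | 50 | A | SF | 50
50 | 8 | 50 | C | MIA | 4
5 | 9 | 5 | D | NY | 80
After WHERE (5 rows):
books.price | books.rank | items.price | items.tag | items.city | items.amt
9 | 3 | 9 | B | DEN | 60
9 | 3 | 9 | A | LA | 9
50 | 8 | 50 | A | SF | 50
50 | 8 | 50 | C | MIA | 4
5 | 9 | 5 | D | NY | 80
After GROUP BY (5 rows):
items.amt | n
60 | 1
9 | 1
50 | 1
4 | 1
80 | 1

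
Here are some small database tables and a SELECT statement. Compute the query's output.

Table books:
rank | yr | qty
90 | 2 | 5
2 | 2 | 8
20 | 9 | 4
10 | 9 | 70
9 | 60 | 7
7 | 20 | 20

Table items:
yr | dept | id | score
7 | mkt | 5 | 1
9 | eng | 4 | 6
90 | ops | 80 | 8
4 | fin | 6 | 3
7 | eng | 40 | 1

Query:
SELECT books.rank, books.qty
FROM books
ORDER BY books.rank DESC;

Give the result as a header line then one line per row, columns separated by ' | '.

== RESULT ==
books.rank | books.qty
90 | 5
20 | 4
10 | 70
9 | 7
7 | 20
2 | 8

Derivation:
After SELECT (6 rows):
books.rank | books.qty
90 | 5
2 | 8
20 | 4
10 | 70
9 | 7
7 | 20
After ORDER BY (6 rows):
books.rank | books.qty
90 | 5
20 | 4
10 | 70
9 | 7
7 | 20
2 | 8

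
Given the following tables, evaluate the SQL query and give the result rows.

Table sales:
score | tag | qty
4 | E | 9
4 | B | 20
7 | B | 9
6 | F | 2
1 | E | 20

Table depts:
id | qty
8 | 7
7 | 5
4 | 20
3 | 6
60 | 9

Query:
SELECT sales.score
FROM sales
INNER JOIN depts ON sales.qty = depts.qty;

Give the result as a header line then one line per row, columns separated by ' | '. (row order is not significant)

After JOIN depts (4 rows):
sales.score | sales.tag | sales.qty | depts.id | depts.qty
4 | E | 9 | 60 | 9
4 | B | 20 | 4 | 20
7 | B | 9 | 60 | 9
1 | E | 20 | 4 | 20
After SELECT (4 rows):
sales.score
4
4
7
1

== RESULT ==
sales.score
4
4
7
1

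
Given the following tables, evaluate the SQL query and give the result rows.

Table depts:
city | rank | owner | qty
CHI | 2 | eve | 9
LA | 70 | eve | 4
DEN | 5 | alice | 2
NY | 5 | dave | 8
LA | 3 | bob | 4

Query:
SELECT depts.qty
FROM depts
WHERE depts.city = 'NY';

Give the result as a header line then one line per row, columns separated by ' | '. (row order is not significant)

After WHERE (1 rows):
depts.city | depts.rank | depts.owner | depts.qty
NY | 5 | dave | 8
After SELECT (1 rows):
depts.qty
8

== RESULT ==
depts.qty
8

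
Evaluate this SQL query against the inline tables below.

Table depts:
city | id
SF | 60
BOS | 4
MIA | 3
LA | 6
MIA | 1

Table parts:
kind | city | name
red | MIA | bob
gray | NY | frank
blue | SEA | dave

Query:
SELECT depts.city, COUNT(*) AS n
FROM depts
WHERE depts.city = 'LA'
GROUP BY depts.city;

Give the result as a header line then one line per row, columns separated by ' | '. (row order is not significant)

== RESULT ==
depts.city | n
LA | 1

Derivation:
After WHERE (1 rows):
depts.city | depts.id
LA | 6
After GROUP BY (1 rows):
depts.city | n
LA | 1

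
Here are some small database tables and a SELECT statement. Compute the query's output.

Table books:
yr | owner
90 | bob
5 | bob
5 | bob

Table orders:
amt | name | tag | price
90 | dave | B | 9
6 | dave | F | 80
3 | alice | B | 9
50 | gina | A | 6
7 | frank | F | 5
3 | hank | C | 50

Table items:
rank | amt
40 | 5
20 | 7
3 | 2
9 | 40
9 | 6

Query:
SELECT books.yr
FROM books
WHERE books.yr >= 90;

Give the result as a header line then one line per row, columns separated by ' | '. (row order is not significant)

== RESULT ==
books.yr
90

Derivation:
After WHERE (1 rows):
books.yr | books.owner
90 | bob
After SELECT (1 rows):
books.yr
90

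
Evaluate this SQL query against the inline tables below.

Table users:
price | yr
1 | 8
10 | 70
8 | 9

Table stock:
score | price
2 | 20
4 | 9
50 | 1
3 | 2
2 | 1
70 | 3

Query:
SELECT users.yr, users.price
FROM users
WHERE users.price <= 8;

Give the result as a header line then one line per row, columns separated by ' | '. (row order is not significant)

After WHERE (2 rows):
users.price | users.yr
1 | 8
8 | 9
After SELECT (2 rows):
users.yr | users.price
8 | 1
9 | 8

== RESULT ==
users.yr | users.price
8 | 1
9 | 8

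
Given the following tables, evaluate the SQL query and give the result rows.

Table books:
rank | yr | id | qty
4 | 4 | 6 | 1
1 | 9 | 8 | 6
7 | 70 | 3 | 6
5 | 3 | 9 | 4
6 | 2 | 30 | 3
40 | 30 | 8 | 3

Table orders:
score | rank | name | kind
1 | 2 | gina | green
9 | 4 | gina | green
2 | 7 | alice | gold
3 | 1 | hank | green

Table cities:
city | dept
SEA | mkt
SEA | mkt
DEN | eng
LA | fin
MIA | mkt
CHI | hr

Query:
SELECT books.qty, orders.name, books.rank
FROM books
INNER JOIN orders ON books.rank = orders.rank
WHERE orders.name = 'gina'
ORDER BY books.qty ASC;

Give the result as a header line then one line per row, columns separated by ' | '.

After JOIN orders (3 rows):
books.rank | books.yr | books.id | books.qty | orders.score | orders.rank | orders.name | orders.kind
4 | 4 | 6 | 1 | 9 | 4 | gina | green
1 | 9 | 8 | 6 | 3 | 1 | hank | green
7 | 70 | 3 | 6 | 2 | 7 | alice | gold
After WHERE (1 rows):
books.rank | books.yr | books.id | books.qty | orders.score | orders.rank | orders.name | orders.kind
4 | 4 | 6 | 1 | 9 | 4 | gina | green
After SELECT (1 rows):
books.qty | orders.name | books.rank
1 | gina | 4
After ORDER BY (1 rows):
books.qty | orders.name | books.rank
1 | gina | 4

== RESULT ==
books.qty | orders.name | books.rank
1 | gina | 4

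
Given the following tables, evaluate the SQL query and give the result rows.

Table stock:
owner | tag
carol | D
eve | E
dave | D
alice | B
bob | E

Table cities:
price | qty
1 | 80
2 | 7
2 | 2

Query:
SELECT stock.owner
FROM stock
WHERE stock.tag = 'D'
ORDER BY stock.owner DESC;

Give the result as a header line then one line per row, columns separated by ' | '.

After WHERE (2 rows):
stock.owner | stock.tag
carol | D
dave | D
After SELECT (2 rows):
stock.owner
carol
dave
After ORDER BY (2 rows):
stock.owner
dave
carol

== RESULT ==
stock.owner
dave
carol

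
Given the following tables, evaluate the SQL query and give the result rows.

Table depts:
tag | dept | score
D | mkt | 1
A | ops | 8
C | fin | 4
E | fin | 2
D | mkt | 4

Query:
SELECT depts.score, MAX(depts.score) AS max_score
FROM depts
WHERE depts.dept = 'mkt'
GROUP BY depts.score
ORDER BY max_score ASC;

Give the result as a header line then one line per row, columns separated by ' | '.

After WHERE (2 rows):
depts.tag | depts.dept | depts.score
D | mkt | 1
D | mkt | 4
After GROUP BY (2 rows):
depts.score | max_score
1 | 1
4 | 4
After ORDER BY (2 rows):
depts.score | max_score
1 | 1
4 | 4

== RESULT ==
depts.score | max_score
1 | 1
4 | 4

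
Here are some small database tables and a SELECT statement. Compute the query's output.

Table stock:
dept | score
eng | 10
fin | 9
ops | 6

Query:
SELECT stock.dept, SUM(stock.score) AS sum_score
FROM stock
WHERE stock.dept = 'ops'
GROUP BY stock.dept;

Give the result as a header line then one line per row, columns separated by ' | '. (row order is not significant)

== RESULT ==
stock.dept | sum_score
ops | 6

Derivation:
After WHERE (1 rows):
stock.dept | stock.score
ops | 6
After GROUP BY (1 rows):
stock.dept | sum_score
ops | 6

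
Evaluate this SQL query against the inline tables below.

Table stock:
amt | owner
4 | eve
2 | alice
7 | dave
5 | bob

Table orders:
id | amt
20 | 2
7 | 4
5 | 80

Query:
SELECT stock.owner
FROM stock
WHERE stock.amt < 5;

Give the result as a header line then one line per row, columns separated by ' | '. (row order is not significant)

== RESULT ==
stock.owner
eve
alice

Derivation:
After WHERE (2 rows):
stock.amt | stock.owner
4 | eve
2 | alice
After SELECT (2 rows):
stock.owner
eve
alice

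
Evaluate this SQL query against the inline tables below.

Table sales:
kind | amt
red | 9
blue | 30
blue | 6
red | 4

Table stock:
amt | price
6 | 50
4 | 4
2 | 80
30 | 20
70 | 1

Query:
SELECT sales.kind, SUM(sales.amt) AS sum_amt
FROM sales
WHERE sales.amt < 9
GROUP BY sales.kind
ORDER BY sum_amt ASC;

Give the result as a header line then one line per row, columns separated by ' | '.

After WHERE (2 rows):
sales.kind | sales.amt
blue | 6
red | 4
After GROUP BY (2 rows):
sales.kind | sum_amt
blue | 6
red | 4
After ORDER BY (2 rows):
sales.kind | sum_amt
red | 4
blue | 6

== RESULT ==
sales.kind | sum_amt
red | 4
blue | 6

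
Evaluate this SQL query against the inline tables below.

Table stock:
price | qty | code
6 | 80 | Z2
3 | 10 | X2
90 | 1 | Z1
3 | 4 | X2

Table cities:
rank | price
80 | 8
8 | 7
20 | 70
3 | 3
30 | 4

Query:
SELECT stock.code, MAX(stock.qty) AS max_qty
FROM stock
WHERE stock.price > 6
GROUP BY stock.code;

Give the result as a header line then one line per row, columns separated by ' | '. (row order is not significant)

== RESULT ==
stock.code | max_qty
Z1 | 1

Derivation:
After WHERE (1 rows):
stock.price | stock.qty | stock.code
90 | 1 | Z1
After GROUP BY (1 rows):
stock.code | max_qty
Z1 | 1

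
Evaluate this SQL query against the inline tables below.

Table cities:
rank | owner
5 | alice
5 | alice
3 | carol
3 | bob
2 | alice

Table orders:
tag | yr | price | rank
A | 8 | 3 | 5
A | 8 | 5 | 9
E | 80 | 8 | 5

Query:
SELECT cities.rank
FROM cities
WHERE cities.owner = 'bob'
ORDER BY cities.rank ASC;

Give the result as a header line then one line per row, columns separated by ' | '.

== RESULT ==
cities.rank
3

Derivation:
After WHERE (1 rows):
cities.rank | cities.owner
3 | bob
After SELECT (1 rows):
cities.rank
3
After ORDER BY (1 rows):
cities.rank
3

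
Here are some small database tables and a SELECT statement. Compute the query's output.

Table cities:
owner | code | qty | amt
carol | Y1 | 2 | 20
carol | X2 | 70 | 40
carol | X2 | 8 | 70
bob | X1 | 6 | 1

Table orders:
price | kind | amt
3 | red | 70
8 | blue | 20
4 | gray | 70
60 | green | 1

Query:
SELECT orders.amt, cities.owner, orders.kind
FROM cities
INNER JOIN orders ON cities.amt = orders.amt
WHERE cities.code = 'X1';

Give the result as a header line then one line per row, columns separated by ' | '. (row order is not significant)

After JOIN orders (4 rows):
cities.owner | cities.code | cities.qty | cities.amt | orders.price | orders.kind | orders.amt
carol | Y1 | 2 | 20 | 8 | blue | 20
carol | X2 | 8 | 70 | 3 | red | 70
carol | X2 | 8 | 70 | 4 | gray | 70
bob | X1 | 6 | 1 | 60 | green | 1
After WHERE (1 rows):
cities.owner | cities.code | cities.qty | cities.amt | orders.price | orders.kind | orders.amt
bob | X1 | 6 | 1 | 60 | green | 1
After SELECT (1 rows):
orders.amt | cities.owner | orders.kind
1 | bob | green

== RESULT ==
orders.amt | cities.owner | orders.kind
1 | bob | green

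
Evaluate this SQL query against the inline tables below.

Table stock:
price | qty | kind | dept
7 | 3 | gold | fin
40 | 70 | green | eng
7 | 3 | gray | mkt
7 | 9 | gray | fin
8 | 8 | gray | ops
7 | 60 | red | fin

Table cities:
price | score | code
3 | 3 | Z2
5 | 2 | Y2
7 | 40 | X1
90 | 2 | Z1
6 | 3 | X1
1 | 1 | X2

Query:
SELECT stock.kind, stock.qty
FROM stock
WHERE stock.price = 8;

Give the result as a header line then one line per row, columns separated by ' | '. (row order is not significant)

== RESULT ==
stock.kind | stock.qty
gray | 8

Derivation:
After WHERE (1 rows):
stock.price | stock.qty | stock.kind | stock.dept
8 | 8 | gray | ops
After SELECT (1 rows):
stock.kind | stock.qty
gray | 8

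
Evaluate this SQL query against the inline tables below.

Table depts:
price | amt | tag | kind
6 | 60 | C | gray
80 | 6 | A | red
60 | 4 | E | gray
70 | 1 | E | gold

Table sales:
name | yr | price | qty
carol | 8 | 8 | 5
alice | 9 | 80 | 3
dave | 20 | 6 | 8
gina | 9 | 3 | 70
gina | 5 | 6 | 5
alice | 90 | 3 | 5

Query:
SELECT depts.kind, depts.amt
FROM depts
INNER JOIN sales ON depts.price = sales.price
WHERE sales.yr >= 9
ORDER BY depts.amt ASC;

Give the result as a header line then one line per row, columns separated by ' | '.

== RESULT ==
depts.kind | depts.amt
red | 6
gray | 60

Derivation:
After JOIN sales (3 rows):
depts.price | depts.amt | depts.tag | depts.kind | sales.name | sales.yr | sales.price | sales.qty
6 | 60 | C | gray | dave | 20 | 6 | 8
6 | 60 | C | gray | gina | 5 | 6 | 5
80 | 6 | A | red | alice | 9 | 80 | 3
After WHERE (2 rows):
depts.price | depts.amt | depts.tag | depts.kind | sales.name | sales.yr | sales.price | sales.qty
6 | 60 | C | gray | dave | 20 | 6 | 8
80 | 6 | A | red | alice | 9 | 80 | 3
After SELECT (2 rows):
depts.kind | depts.amt
gray | 60
red | 6
After ORDER BY (2 rows):
depts.kind | depts.amt
red | 6
gray | 60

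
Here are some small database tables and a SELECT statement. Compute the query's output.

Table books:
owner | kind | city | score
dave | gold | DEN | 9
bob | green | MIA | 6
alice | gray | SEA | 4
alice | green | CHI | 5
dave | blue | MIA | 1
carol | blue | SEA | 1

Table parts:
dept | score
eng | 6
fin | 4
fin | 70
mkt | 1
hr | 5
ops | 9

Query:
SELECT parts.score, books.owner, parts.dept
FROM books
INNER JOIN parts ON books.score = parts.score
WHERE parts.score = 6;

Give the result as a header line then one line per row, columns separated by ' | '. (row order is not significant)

After JOIN parts (6 rows):
books.owner | books.kind | books.city | books.score | parts.dept | parts.score
dave | gold | DEN | 9 | ops | 9
bob | green | MIA | 6 | eng | 6
alice | gray | SEA | 4 | fin | 4
alice | green | CHI | 5 | hr | 5
dave | blue | MIA | 1 | mkt | 1
carol | blue | SEA | 1 | mkt | 1
After WHERE (1 rows):
books.owner | books.kind | books.city | books.score | parts.dept | parts.score
bob | green | MIA | 6 | eng | 6
After SELECT (1 rows):
parts.score | books.owner | parts.dept
6 | bob | eng

== RESULT ==
parts.score | books.owner | parts.dept
6 | bob | eng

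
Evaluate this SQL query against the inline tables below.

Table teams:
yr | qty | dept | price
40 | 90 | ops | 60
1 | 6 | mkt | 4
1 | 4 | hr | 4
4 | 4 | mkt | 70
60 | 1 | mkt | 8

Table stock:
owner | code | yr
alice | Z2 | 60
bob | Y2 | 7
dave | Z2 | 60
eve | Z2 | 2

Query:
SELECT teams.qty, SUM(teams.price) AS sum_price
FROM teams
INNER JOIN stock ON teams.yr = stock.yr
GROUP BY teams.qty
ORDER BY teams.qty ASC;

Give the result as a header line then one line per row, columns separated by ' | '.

After JOIN stock (2 rows):
teams.yr | teams.qty | teams.dept | teams.price | stock.owner | stock.code | stock.yr
60 | 1 | mkt | 8 | alice | Z2 | 60
60 | 1 | mkt | 8 | dave | Z2 | 60
After GROUP BY (1 rows):
teams.qty | sum_price
1 | 16
After ORDER BY (1 rows):
teams.qty | sum_price
1 | 16

== RESULT ==
teams.qty | sum_price
1 | 16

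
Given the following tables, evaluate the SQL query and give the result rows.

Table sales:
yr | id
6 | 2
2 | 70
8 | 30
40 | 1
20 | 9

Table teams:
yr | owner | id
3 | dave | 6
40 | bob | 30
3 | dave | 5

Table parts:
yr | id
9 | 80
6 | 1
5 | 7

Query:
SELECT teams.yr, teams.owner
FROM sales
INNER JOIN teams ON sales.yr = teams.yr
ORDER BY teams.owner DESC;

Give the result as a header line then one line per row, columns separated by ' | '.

== RESULT ==
teams.yr | teams.owner
40 | bob

Derivation:
After JOIN teams (1 rows):
sales.yr | sales.id | teams.yr | teams.owner | teams.id
40 | 1 | 40 | bob | 30
After SELECT (1 rows):
teams.yr | teams.owner
40 | bob
After ORDER BY (1 rows):
teams.yr | teams.owner
40 | bob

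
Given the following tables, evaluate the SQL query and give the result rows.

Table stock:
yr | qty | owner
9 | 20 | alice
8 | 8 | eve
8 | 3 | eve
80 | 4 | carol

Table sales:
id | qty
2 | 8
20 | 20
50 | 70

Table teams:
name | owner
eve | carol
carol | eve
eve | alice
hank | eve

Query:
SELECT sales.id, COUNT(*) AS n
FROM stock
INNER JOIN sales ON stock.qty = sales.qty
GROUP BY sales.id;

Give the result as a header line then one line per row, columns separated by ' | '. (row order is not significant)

After JOIN sales (2 rows):
stock.yr | stock.qty | stock.owner | sales.id | sales.qty
9 | 20 | alice | 20 | 20
8 | 8 | eve | 2 | 8
After GROUP BY (2 rows):
sales.id | n
20 | 1
2 | 1

== RESULT ==
sales.id | n
20 | 1
2 | 1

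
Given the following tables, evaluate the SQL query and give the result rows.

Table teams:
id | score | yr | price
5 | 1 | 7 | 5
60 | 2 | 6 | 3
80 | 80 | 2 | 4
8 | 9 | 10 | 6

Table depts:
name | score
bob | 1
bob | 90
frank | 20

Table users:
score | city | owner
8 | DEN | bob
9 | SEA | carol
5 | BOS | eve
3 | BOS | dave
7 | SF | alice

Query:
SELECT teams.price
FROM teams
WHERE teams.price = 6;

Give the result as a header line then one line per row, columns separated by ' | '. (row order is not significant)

== RESULT ==
teams.price
6

Derivation:
After WHERE (1 rows):
teams.id | teams.score | teams.yr | teams.price
8 | 9 | 10 | 6
After SELECT (1 rows):
teams.price
6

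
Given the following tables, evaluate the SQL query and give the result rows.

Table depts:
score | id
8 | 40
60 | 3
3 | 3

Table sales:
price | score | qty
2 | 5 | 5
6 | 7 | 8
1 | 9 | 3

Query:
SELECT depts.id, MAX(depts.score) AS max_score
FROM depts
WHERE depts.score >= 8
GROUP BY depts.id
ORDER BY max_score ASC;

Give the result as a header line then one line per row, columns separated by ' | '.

== RESULT ==
depts.id | max_score
40 | 8
3 | 60

Derivation:
After WHERE (2 rows):
depts.score | depts.id
8 | 40
60 | 3
After GROUP BY (2 rows):
depts.id | max_score
40 | 8
3 | 60
After ORDER BY (2 rows):
depts.id | max_score
40 | 8
3 | 60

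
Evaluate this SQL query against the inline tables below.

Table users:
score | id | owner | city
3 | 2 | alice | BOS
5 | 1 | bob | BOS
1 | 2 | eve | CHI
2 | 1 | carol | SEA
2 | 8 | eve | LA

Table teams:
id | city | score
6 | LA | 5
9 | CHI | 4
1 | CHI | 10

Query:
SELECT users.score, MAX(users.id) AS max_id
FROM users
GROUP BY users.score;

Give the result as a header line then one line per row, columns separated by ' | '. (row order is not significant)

== RESULT ==
users.score | max_id
3 | 2
5 | 1
1 | 2
2 | 8

Derivation:
After GROUP BY (4 rows):
users.score | max_id
3 | 2
5 | 1
1 | 2
2 | 8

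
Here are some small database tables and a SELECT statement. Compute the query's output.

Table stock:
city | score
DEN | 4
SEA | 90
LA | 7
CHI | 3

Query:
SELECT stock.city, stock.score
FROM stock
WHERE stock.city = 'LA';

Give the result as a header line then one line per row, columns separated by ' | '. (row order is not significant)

== RESULT ==
stock.city | stock.score
LA | 7

Derivation:
After WHERE (1 rows):
stock.city | stock.score
LA | 7
After SELECT (1 rows):
stock.city | stock.score
LA | 7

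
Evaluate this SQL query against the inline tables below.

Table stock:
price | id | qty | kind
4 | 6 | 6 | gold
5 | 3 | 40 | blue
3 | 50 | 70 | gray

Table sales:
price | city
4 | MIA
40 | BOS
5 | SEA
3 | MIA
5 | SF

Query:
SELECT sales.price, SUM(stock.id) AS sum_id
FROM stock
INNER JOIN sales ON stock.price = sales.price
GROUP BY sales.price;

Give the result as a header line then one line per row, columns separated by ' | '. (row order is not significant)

== RESULT ==
sales.price | sum_id
4 | 6
5 | 6
3 | 50

Derivation:
After JOIN sales (4 rows):
stock.price | stock.id | stock.qty | stock.kind | sales.price | sales.city
4 | 6 | 6 | gold | 4 | MIA
5 | 3 | 40 | blue | 5 | SEA
5 | 3 | 40 | blue | 5 | SF
3 | 50 | 70 | gray | 3 | MIA
After GROUP BY (3 rows):
sales.price | sum_id
4 | 6
5 | 6
3 | 50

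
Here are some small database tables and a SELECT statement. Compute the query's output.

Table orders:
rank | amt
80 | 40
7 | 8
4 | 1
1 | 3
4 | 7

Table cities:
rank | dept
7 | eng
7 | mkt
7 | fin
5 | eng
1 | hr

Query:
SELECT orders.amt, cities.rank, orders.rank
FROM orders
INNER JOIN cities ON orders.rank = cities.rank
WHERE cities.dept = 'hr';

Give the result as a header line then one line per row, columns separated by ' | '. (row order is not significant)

After JOIN cities (4 rows):
orders.rank | orders.amt | cities.rank | cities.dept
7 | 8 | 7 | eng
7 | 8 | 7 | mkt
7 | 8 | 7 | fin
1 | 3 | 1 | hr
After WHERE (1 rows):
orders.rank | orders.amt | cities.rank | cities.dept
1 | 3 | 1 | hr
After SELECT (1 rows):
orders.amt | cities.rank | orders.rank
3 | 1 | 1

== RESULT ==
orders.amt | cities.rank | orders.rank
3 | 1 | 1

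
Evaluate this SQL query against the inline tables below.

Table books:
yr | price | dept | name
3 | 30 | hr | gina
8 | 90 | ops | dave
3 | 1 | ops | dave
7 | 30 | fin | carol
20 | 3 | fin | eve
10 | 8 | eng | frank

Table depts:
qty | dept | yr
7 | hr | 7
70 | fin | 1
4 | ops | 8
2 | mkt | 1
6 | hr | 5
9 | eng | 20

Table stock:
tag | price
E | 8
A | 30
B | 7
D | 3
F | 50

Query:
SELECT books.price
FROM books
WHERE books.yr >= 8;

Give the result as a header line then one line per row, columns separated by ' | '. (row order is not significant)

After WHERE (3 rows):
books.yr | books.price | books.dept | books.name
8 | 90 | ops | dave
20 | 3 | fin | eve
10 | 8 | eng | frank
After SELECT (3 rows):
books.price
90
3
8

== RESULT ==
books.price
90
3
8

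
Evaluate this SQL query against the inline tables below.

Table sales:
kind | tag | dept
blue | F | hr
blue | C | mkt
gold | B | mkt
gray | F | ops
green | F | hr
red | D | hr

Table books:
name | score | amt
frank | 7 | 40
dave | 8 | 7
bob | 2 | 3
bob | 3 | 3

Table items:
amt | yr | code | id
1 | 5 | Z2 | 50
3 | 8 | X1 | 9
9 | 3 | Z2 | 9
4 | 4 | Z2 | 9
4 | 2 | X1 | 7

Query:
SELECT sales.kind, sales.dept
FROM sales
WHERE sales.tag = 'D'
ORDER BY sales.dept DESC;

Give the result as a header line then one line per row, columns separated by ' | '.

== RESULT ==
sales.kind | sales.dept
red | hr

Derivation:
After WHERE (1 rows):
sales.kind | sales.tag | sales.dept
red | D | hr
After SELECT (1 rows):
sales.kind | sales.dept
red | hr
After ORDER BY (1 rows):
sales.kind | sales.dept
red | hr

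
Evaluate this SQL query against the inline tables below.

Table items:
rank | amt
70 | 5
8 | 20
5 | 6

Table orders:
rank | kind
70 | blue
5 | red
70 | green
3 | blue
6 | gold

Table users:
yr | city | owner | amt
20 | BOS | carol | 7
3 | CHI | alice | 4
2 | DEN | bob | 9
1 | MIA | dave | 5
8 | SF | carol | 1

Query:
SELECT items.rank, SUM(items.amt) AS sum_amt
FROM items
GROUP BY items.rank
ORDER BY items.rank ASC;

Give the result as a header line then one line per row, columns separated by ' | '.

== RESULT ==
items.rank | sum_amt
5 | 6
8 | 20
70 | 5

Derivation:
After GROUP BY (3 rows):
items.rank | sum_amt
70 | 5
8 | 20
5 | 6
After ORDER BY (3 rows):
items.rank | sum_amt
5 | 6
8 | 20
70 | 5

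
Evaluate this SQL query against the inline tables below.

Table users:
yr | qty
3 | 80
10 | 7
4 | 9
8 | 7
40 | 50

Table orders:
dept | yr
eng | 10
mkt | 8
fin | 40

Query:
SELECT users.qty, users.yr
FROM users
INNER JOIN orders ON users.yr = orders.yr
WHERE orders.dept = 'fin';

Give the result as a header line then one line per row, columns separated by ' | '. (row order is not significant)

== RESULT ==
users.qty | users.yr
50 | 40

Derivation:
After JOIN orders (3 rows):
users.yr | users.qty | orders.dept | orders.yr
10 | 7 | eng | 10
8 | 7 | mkt | 8
40 | 50 | fin | 40
After WHERE (1 rows):
users.yr | users.qty | orders.dept | orders.yr
40 | 50 | fin | 40
After SELECT (1 rows):
users.qty | users.yr
50 | 40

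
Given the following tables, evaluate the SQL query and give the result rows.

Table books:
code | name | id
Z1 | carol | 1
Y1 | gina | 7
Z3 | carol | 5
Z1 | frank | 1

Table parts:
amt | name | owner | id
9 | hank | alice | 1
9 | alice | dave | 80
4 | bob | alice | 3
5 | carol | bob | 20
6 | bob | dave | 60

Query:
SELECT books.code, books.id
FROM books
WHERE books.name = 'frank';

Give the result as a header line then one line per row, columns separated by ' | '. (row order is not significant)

After WHERE (1 rows):
books.code | books.name | books.id
Z1 | frank | 1
After SELECT (1 rows):
books.code | books.id
Z1 | 1

== RESULT ==
books.code | books.id
Z1 | 1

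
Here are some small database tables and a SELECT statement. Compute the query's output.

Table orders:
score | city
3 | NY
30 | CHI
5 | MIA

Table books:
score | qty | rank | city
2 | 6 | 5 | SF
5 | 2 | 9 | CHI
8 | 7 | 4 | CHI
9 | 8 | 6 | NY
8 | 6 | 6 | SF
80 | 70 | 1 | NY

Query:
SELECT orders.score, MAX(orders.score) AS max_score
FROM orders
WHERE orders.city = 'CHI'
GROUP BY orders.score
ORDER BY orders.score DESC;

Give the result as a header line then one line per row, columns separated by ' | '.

== RESULT ==
orders.score | max_score
30 | 30

Derivation:
After WHERE (1 rows):
orders.score | orders.city
30 | CHI
After GROUP BY (1 rows):
orders.score | max_score
30 | 30
After ORDER BY (1 rows):
orders.score | max_score
30 | 30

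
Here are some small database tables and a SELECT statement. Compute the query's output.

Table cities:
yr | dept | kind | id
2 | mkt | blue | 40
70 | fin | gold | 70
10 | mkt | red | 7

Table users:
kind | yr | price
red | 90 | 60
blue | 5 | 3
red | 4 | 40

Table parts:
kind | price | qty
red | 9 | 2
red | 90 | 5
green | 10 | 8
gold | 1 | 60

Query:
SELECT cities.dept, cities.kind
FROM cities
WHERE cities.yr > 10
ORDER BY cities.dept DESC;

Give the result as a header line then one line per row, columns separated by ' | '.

== RESULT ==
cities.dept | cities.kind
fin | gold

Derivation:
After WHERE (1 rows):
cities.yr | cities.dept | cities.kind | cities.id
70 | fin | gold | 70
After SELECT (1 rows):
cities.dept | cities.kind
fin | gold
After ORDER BY (1 rows):
cities.dept | cities.kind
fin | gold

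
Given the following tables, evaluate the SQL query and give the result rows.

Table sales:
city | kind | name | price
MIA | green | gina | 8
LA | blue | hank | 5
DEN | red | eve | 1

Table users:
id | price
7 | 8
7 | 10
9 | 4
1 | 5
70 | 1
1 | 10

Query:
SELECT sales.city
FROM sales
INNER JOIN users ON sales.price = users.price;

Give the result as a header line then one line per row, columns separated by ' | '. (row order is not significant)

== RESULT ==
sales.city
MIA
LA
DEN

Derivation:
After JOIN users (3 rows):
sales.city | sales.kind | sales.name | sales.price | users.id | users.price
MIA | green | gina | 8 | 7 | 8
LA | blue | hank | 5 | 1 | 5
DEN | red | eve | 1 | 70 | 1
After SELECT (3 rows):
sales.city
MIA
LA
DEN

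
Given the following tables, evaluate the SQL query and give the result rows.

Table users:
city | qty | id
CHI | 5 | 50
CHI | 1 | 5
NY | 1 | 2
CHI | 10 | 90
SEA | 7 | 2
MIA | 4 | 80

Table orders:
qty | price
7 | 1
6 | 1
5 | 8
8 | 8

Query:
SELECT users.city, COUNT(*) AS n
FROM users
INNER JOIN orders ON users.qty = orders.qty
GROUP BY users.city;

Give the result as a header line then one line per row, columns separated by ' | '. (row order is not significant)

== RESULT ==
users.city | n
CHI | 1
SEA | 1

Derivation:
After JOIN orders (2 rows):
users.city | users.qty | users.id | orders.qty | orders.price
CHI | 5 | 50 | 5 | 8
SEA | 7 | 2 | 7 | 1
After GROUP BY (2 rows):
users.city | n
CHI | 1
SEA | 1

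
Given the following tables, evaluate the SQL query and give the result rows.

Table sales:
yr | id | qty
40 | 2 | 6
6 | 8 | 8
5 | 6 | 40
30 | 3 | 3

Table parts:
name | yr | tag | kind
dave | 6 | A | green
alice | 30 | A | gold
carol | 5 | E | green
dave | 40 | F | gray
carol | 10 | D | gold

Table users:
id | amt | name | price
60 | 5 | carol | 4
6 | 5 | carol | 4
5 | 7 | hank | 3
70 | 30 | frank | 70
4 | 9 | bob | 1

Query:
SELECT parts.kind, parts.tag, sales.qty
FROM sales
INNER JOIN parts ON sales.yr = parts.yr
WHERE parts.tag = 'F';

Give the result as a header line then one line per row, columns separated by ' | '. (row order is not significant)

After JOIN parts (4 rows):
sales.yr | sales.id | sales.qty | parts.name | parts.yr | parts.tag | parts.kind
40 | 2 | 6 | dave | 40 | F | gray
6 | 8 | 8 | dave | 6 | A | green
5 | 6 | 40 | carol | 5 | E | green
30 | 3 | 3 | alice | 30 | A | gold
After WHERE (1 rows):
sales.yr | sales.id | sales.qty | parts.name | parts.yr | parts.tag | parts.kind
40 | 2 | 6 | dave | 40 | F | gray
After SELECT (1 rows):
parts.kind | parts.tag | sales.qty
gray | F | 6

== RESULT ==
parts.kind | parts.tag | sales.qty
gray | F | 6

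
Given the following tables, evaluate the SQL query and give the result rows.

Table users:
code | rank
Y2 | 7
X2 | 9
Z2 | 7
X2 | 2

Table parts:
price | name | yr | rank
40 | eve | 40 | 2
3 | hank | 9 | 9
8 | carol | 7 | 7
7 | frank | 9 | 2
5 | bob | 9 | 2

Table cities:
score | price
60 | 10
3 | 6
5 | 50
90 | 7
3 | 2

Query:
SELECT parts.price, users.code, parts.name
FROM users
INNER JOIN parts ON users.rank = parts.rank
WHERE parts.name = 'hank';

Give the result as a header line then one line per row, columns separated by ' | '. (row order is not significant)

== RESULT ==
parts.price | users.code | parts.name
3 | X2 | hank

Derivation:
After JOIN parts (6 rows):
users.code | users.rank | parts.price | parts.name | parts.yr | parts.rank
Y2 | 7 | 8 | carol | 7 | 7
X2 | 9 | 3 | hank | 9 | 9
Z2 | 7 | 8 | carol | 7 | 7
X2 | 2 | 40 | eve | 40 | 2
X2 | 2 | 7 | frank | 9 | 2
X2 | 2 | 5 | bob | 9 | 2
After WHERE (1 rows):
users.code | users.rank | parts.price | parts.name | parts.yr | parts.rank
X2 | 9 | 3 | hank | 9 | 9
After SELECT (1 rows):
parts.price | users.code | parts.name
3 | X2 | hank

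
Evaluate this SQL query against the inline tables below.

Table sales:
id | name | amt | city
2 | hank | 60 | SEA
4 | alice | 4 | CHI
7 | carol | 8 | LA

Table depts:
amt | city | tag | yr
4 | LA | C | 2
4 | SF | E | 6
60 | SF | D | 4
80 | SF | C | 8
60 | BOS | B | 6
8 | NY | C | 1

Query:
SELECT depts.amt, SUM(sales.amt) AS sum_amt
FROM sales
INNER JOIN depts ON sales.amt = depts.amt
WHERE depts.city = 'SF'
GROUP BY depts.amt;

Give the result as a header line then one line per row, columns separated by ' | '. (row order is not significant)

After JOIN depts (5 rows):
sales.id | sales.name | sales.amt | sales.city | depts.amt | depts.city | depts.tag | depts.yr
2 | hank | 60 | SEA | 60 | SF | D | 4
2 | hank | 60 | SEA | 60 | BOS | B | 6
4 | alice | 4 | CHI | 4 | LA | C | 2
4 | alice | 4 | CHI | 4 | SF | E | 6
7 | carol | 8 | LA | 8 | NY | C | 1
After WHERE (2 rows):
sales.id | sales.name | sales.amt | sales.city | depts.amt | depts.city | depts.tag | depts.yr
2 | hank | 60 | SEA | 60 | SF | D | 4
4 | alice | 4 | CHI | 4 | SF | E | 6
After GROUP BY (2 rows):
depts.amt | sum_amt
60 | 60
4 | 4

== RESULT ==
depts.amt | sum_amt
60 | 60
4 | 4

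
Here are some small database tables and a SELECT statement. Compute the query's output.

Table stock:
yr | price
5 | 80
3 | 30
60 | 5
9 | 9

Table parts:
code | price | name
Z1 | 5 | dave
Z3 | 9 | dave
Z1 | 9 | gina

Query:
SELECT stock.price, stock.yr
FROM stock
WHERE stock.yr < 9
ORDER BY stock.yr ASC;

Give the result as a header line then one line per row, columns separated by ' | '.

After WHERE (2 rows):
stock.yr | stock.price
5 | 80
3 | 30
After SELECT (2 rows):
stock.price | stock.yr
80 | 5
30 | 3
After ORDER BY (2 rows):
stock.price | stock.yr
30 | 3
80 | 5

== RESULT ==
stock.price | stock.yr
30 | 3
80 | 5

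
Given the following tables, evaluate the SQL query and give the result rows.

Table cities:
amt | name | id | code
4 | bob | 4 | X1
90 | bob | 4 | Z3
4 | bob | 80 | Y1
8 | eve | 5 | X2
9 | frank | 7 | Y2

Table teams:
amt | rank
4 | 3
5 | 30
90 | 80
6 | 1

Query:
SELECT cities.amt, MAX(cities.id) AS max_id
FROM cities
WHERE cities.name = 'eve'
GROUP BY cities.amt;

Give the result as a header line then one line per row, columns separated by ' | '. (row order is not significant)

After WHERE (1 rows):
cities.amt | cities.name | cities.id | cities.code
8 | eve | 5 | X2
After GROUP BY (1 rows):
cities.amt | max_id
8 | 5

== RESULT ==
cities.amt | max_id
8 | 5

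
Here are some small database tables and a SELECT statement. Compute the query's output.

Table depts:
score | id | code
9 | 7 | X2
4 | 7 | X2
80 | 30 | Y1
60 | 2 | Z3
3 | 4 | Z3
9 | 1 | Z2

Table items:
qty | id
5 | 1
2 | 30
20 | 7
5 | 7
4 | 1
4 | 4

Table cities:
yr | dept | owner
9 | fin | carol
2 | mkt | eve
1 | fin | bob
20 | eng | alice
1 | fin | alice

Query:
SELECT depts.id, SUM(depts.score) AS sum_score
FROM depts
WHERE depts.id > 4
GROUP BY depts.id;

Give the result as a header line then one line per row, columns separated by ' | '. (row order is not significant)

== RESULT ==
depts.id | sum_score
7 | 13
30 | 80

Derivation:
After WHERE (3 rows):
depts.score | depts.id | depts.code
9 | 7 | X2
4 | 7 | X2
80 | 30 | Y1
After GROUP BY (2 rows):
depts.id | sum_score
7 | 13
30 | 80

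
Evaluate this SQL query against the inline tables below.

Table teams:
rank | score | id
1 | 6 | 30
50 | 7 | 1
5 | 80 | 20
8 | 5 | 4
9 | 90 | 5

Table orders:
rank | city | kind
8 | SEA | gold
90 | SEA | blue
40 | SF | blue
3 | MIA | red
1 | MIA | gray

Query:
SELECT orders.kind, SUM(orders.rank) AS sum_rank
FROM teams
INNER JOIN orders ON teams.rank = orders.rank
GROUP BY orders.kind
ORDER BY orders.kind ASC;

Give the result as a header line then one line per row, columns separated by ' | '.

== RESULT ==
orders.kind | sum_rank
gold | 8
gray | 1

Derivation:
After JOIN orders (2 rows):
teams.rank | teams.score | teams.id | orders.rank | orders.city | orders.kind
1 | 6 | 30 | 1 | MIA | gray
8 | 5 | 4 | 8 | SEA | gold
After GROUP BY (2 rows):
orders.kind | sum_rank
gray | 1
gold | 8
After ORDER BY (2 rows):
orders.kind | sum_rank
gold | 8
gray | 1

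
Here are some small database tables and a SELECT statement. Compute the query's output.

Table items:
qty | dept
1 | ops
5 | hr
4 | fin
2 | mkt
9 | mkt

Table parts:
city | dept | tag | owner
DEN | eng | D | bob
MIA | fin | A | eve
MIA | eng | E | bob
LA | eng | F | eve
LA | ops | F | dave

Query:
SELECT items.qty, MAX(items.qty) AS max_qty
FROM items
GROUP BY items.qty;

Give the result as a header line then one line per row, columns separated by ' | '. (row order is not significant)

After GROUP BY (5 rows):
items.qty | max_qty
1 | 1
5 | 5
4 | 4
2 | 2
9 | 9

== RESULT ==
items.qty | max_qty
1 | 1
5 | 5
4 | 4
2 | 2
9 | 9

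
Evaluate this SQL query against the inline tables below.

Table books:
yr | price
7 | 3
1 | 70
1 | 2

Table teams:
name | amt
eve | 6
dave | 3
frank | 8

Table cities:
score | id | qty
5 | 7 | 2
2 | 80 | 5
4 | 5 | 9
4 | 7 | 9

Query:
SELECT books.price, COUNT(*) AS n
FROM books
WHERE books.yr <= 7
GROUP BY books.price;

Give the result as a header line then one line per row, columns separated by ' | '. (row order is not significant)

After WHERE (3 rows):
books.yr | books.price
7 | 3
1 | 70
1 | 2
After GROUP BY (3 rows):
books.price | n
3 | 1
70 | 1
2 | 1

== RESULT ==
books.price | n
3 | 1
70 | 1
2 | 1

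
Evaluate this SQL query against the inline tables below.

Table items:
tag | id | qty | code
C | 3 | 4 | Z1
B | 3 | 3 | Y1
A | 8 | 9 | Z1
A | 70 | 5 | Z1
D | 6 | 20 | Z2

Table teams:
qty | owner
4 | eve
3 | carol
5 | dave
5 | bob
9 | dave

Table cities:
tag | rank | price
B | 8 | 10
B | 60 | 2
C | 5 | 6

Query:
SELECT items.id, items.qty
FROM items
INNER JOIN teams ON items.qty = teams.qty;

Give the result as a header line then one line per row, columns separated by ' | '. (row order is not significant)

== RESULT ==
items.id | items.qty
3 | 4
3 | 3
8 | 9
70 | 5
70 | 5

Derivation:
After JOIN teams (5 rows):
items.tag | items.id | items.qty | items.code | teams.qty | teams.owner
C | 3 | 4 | Z1 | 4 | eve
B | 3 | 3 | Y1 | 3 | carol
A | 8 | 9 | Z1 | 9 | dave
A | 70 | 5 | Z1 | 5 | dave
A | 70 | 5 | Z1 | 5 | bob
After SELECT (5 rows):
items.id | items.qty
3 | 4
3 | 3
8 | 9
70 | 5
70 | 5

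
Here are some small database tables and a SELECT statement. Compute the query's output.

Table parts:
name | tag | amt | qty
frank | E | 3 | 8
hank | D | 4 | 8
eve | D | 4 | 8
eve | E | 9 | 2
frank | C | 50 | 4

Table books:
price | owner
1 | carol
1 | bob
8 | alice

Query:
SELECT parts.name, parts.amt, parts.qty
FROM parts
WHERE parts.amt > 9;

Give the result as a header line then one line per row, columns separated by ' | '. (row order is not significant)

After WHERE (1 rows):
parts.name | parts.tag | parts.amt | parts.qty
frank | C | 50 | 4
After SELECT (1 rows):
parts.name | parts.amt | parts.qty
frank | 50 | 4

== RESULT ==
parts.name | parts.amt | parts.qty
frank | 50 | 4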